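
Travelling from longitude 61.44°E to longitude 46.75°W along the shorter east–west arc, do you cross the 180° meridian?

Signed shortest Δλ = ((-46.75 − 61.44 + 180) mod 360) − 180 = -108.19°.
Going west by 108.19° from +61.44° reaches -46.75° without touching 180°.

No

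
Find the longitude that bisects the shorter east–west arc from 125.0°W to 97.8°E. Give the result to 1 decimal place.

Signed shortest Δλ from -125.0° to +97.8° is -137.2°.
Midpoint longitude = -125.0° + (-137.2°)/2 = -125.0° − 68.6° = -193.6°.
Normalise into (−180°, 180°]: +166.4°.
(The naïve average (-125.0 + +97.8)/2 = -13.6° is on the wrong side of the globe.)

166.4°E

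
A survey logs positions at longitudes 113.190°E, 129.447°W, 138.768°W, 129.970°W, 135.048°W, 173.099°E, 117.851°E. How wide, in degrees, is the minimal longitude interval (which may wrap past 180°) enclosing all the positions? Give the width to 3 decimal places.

117.363°

Sort the longitudes: -138.768°, -135.048°, -129.970°, -129.447°, +113.190°, +117.851°, +173.099°.
Eastward gaps between consecutive values (wrapping around): 3.720°, 5.078°, 0.523°, 242.637°, 4.661°, 55.248°, 48.133°.
Largest gap = 242.637° ⇒ minimal covering band is its complement: 360° − 242.637° = 117.363°.
Band runs from +113.190° eastward to -129.447°, crossing the antimeridian.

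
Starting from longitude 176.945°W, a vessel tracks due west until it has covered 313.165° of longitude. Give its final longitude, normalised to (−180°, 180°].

130.110°W

Start at -176.945°; shift −313.165° → -490.110°.
-490.110° lies outside (−180°, 180°]; add 360° → -130.110°.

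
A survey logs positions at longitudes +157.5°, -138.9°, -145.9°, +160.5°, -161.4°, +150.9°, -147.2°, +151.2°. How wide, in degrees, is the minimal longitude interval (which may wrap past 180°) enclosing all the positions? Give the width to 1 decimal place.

70.2°

Sort the longitudes: -161.4°, -147.2°, -145.9°, -138.9°, +150.9°, +151.2°, +157.5°, +160.5°.
Eastward gaps between consecutive values (wrapping around): 14.2°, 1.3°, 7.0°, 289.8°, 0.3°, 6.3°, 3.0°, 38.1°.
Largest gap = 289.8° ⇒ minimal covering band is its complement: 360° − 289.8° = 70.2°.
Band runs from +150.9° eastward to -138.9°, crossing the antimeridian.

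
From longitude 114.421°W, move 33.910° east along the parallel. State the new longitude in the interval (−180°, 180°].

Start at -114.421°; shift +33.910° → -80.511°.
-80.511° already lies in (−180°, 180°].

80.511°W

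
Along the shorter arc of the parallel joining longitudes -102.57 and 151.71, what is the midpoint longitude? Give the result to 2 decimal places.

Signed shortest Δλ from -102.57° to +151.71° is -105.72°.
Midpoint longitude = -102.57° + (-105.72°)/2 = -102.57° − 52.86° = -155.43°.
(The naïve average (-102.57 + +151.71)/2 = 24.57° is on the wrong side of the globe.)

-155.43°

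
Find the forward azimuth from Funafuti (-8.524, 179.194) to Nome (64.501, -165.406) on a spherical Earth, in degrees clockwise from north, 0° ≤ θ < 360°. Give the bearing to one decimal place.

Δλ = -165.406 − 179.194 = -344.600°; wrapped into (−180°, 180°]: 15.400°.
θ = atan2( sin Δλ · cos φ₂ , cos φ₁ · sin φ₂ − sin φ₁ · cos φ₂ · cos Δλ )
  = atan2(0.11432, 0.95414) = 6.832° → normalised to [0°, 360°): 6.832°.

6.8°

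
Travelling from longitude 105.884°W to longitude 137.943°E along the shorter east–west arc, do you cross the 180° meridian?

Yes

Naïve |137.943 − -105.884| = 243.827° > 180°, so the shorter arc goes the other way round — across 180°.
Signed shortest Δλ = ((137.943 − -105.884 + 180) mod 360) − 180 = -116.173°.
Going west by 116.173° from -105.884° passes through 180° before reaching +137.943°.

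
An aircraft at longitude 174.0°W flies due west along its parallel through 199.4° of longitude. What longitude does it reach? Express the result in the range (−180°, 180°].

Start at -174.0°; shift −199.4° → -373.4°.
-373.4° lies outside (−180°, 180°]; add 360° → -13.4°.

13.4°W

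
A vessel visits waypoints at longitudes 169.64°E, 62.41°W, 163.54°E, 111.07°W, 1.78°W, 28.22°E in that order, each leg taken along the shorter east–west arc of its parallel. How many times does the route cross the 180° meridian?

Leg 1: +169.64° → -62.41°, shortest Δλ = 127.95° (east) — crosses 180°.
Leg 2: -62.41° → +163.54°, shortest Δλ = -134.05° (west) — crosses 180°.
Leg 3: +163.54° → -111.07°, shortest Δλ = 85.39° (east) — crosses 180°.
Leg 4: -111.07° → -1.78°, shortest Δλ = 109.29° (east) — does not cross 180°.
Leg 5: -1.78° → +28.22°, shortest Δλ = 30.0° (east) — does not cross 180°.
Total crossings: 3.

3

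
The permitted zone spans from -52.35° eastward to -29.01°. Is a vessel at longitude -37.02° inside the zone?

Band width going east from -52.35° to -29.01°: ((-29.01 − -52.35) mod 360) = 23.34°.
Offset of -37.02° east of the west edge: ((-37.02 − -52.35) mod 360) = 15.33°.
15.33° ≤ 23.34° ⇒ inside.

Yes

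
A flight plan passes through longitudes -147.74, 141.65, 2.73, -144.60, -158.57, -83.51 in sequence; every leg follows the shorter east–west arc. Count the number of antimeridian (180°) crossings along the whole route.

Leg 1: -147.74° → +141.65°, shortest Δλ = -70.61° (west) — crosses 180°.
Leg 2: +141.65° → +2.73°, shortest Δλ = -138.92° (west) — does not cross 180°.
Leg 3: +2.73° → -144.60°, shortest Δλ = -147.33° (west) — does not cross 180°.
Leg 4: -144.60° → -158.57°, shortest Δλ = -13.97° (west) — does not cross 180°.
Leg 5: -158.57° → -83.51°, shortest Δλ = 75.06° (east) — does not cross 180°.
Total crossings: 1.

1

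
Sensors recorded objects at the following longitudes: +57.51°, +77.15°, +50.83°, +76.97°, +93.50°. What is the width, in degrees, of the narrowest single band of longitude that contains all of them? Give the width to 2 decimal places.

Sort the longitudes: +50.83°, +57.51°, +76.97°, +77.15°, +93.50°.
Eastward gaps between consecutive values (wrapping around): 6.68°, 19.46°, 0.18°, 16.35°, 317.33°.
Largest gap = 317.33° ⇒ minimal covering band is its complement: 360° − 317.33° = 42.67°.
Band runs from +50.83° eastward to +93.50°.

42.67°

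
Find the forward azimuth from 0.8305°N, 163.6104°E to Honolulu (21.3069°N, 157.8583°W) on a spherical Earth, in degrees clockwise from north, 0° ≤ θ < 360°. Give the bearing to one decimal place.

58.7°

Δλ = -157.8583 − 163.6104 = -321.4687°; wrapped into (−180°, 180°]: 38.5313°.
θ = atan2( sin Δλ · cos φ₂ , cos φ₁ · sin φ₂ − sin φ₁ · cos φ₂ · cos Δλ )
  = atan2(0.58036, 0.35276) = 58.708° → normalised to [0°, 360°): 58.708°.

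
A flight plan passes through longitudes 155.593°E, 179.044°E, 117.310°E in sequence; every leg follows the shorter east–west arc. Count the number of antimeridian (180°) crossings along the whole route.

0

Leg 1: +155.593° → +179.044°, shortest Δλ = 23.451° (east) — does not cross 180°.
Leg 2: +179.044° → +117.310°, shortest Δλ = -61.734° (west) — does not cross 180°.
Total crossings: 0.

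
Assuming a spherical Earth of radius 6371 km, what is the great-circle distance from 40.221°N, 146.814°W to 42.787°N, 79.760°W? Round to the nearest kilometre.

Δλ = -79.760 − -146.814 = 67.054°.
Δφ = 42.787 − 40.221 = 2.566°.
a = sin²(Δφ/2) + cos φ₁ · cos φ₂ · sin²(Δλ/2) = 0.171451.
c = 2·atan2(√a, √(1−a)) = 0.85383 rad → d = 6371·c ≈ 5439.77 km.

5440 km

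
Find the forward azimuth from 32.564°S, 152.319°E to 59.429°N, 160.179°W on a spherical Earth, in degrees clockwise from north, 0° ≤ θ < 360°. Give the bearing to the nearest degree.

22°

Δλ = -160.179 − 152.319 = -312.498°; wrapped into (−180°, 180°]: 47.502°.
θ = atan2( sin Δλ · cos φ₂ , cos φ₁ · sin φ₂ − sin φ₁ · cos φ₂ · cos Δλ )
  = atan2(0.37500, 0.91058) = 22.383° → normalised to [0°, 360°): 22.383°.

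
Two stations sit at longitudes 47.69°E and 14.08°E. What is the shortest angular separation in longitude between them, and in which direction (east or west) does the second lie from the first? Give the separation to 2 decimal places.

Raw difference: 14.08 − 47.69 = -33.61°.
Normalise into (−180°, 180°]: -33.61° stays -33.61°.
Negative ⇒ the second point lies to the west; separation 33.61°.

33.61° west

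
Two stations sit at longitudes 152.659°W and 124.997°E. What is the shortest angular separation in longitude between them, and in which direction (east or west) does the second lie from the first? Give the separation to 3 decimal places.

82.344° west

Raw difference: 124.997 − -152.659 = 277.656°.
Normalise into (−180°, 180°]: 277.656° − 360° = -82.344°.
Negative ⇒ the second point lies to the west; separation 82.344°.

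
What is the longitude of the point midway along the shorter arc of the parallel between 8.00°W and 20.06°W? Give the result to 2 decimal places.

Signed shortest Δλ from -8.00° to -20.06° is -12.06°.
Midpoint longitude = -8.00° + (-12.06°)/2 = -8.00° − 6.03° = -14.03°.

14.03°W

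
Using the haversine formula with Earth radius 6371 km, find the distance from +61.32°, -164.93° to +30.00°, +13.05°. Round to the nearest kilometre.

9859 km

Δλ = 13.05 − -164.93 = 177.98°.
Δφ = 30.00 − 61.32 = -31.32°.
a = sin²(Δφ/2) + cos φ₁ · cos φ₂ · sin²(Δλ/2) = 0.488353.
c = 2·atan2(√a, √(1−a)) = 1.54750 rad → d = 6371·c ≈ 9859.12 km.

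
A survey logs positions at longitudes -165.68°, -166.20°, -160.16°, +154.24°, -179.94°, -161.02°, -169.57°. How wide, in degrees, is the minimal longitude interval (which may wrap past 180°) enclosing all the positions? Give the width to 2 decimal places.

Sort the longitudes: -179.94°, -169.57°, -166.20°, -165.68°, -161.02°, -160.16°, +154.24°.
Eastward gaps between consecutive values (wrapping around): 10.37°, 3.37°, 0.52°, 4.66°, 0.86°, 314.40°, 25.82°.
Largest gap = 314.40° ⇒ minimal covering band is its complement: 360° − 314.40° = 45.60°.
Band runs from +154.24° eastward to -160.16°, crossing the antimeridian.

45.60°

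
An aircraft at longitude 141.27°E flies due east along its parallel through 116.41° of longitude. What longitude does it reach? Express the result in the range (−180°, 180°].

Start at +141.27°; shift +116.41° → +257.68°.
+257.68° lies outside (−180°, 180°]; subtract 360° → -102.32°.

102.32°W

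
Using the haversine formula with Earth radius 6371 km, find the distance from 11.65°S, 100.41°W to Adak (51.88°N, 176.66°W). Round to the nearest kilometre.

10104 km

Δλ = -176.66 − -100.41 = -76.25°.
Δφ = 51.88 − -11.65 = 63.53°.
a = sin²(Δφ/2) + cos φ₁ · cos φ₂ · sin²(Δλ/2) = 0.507581.
c = 2·atan2(√a, √(1−a)) = 1.58596 rad → d = 6371·c ≈ 10104.14 km.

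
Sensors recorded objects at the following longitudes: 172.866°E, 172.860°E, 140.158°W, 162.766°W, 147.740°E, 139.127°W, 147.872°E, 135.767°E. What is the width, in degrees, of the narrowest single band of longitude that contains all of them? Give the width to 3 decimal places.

85.106°

Sort the longitudes: -162.766°, -140.158°, -139.127°, +135.767°, +147.740°, +147.872°, +172.860°, +172.866°.
Eastward gaps between consecutive values (wrapping around): 22.608°, 1.031°, 274.894°, 11.973°, 0.132°, 24.988°, 0.006°, 24.368°.
Largest gap = 274.894° ⇒ minimal covering band is its complement: 360° − 274.894° = 85.106°.
Band runs from +135.767° eastward to -139.127°, crossing the antimeridian.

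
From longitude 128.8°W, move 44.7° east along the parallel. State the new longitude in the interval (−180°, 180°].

Start at -128.8°; shift +44.7° → -84.1°.
-84.1° already lies in (−180°, 180°].

84.1°W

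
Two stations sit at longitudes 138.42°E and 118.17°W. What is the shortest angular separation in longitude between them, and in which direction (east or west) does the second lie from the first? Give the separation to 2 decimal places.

103.41° east

Raw difference: -118.17 − 138.42 = -256.59°.
Normalise into (−180°, 180°]: -256.59° + 360° = 103.41°.
Positive ⇒ the second point lies to the east; separation 103.41°.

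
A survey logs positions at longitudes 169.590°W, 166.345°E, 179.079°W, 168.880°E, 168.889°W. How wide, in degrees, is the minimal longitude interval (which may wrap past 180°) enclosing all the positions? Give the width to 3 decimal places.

Sort the longitudes: -179.079°, -169.590°, -168.889°, +166.345°, +168.880°.
Eastward gaps between consecutive values (wrapping around): 9.489°, 0.701°, 335.234°, 2.535°, 12.041°.
Largest gap = 335.234° ⇒ minimal covering band is its complement: 360° − 335.234° = 24.766°.
Band runs from +166.345° eastward to -168.889°, crossing the antimeridian.

24.766°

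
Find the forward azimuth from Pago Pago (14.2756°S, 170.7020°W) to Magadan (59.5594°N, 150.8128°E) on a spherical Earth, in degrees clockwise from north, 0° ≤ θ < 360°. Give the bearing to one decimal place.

Δλ = 150.8128 − -170.7020 = 321.5148°; wrapped into (−180°, 180°]: -38.4852°.
θ = atan2( sin Δλ · cos φ₂ , cos φ₁ · sin φ₂ − sin φ₁ · cos φ₂ · cos Δλ )
  = atan2(-0.31529, 0.93332) = -18.666° → normalised to [0°, 360°): 341.334°.

341.3°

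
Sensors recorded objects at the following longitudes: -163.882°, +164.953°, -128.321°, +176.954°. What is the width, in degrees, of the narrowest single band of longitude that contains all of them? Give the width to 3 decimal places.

66.726°

Sort the longitudes: -163.882°, -128.321°, +164.953°, +176.954°.
Eastward gaps between consecutive values (wrapping around): 35.561°, 293.274°, 12.001°, 19.164°.
Largest gap = 293.274° ⇒ minimal covering band is its complement: 360° − 293.274° = 66.726°.
Band runs from +164.953° eastward to -128.321°, crossing the antimeridian.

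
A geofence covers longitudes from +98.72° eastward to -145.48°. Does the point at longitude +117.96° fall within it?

Band width going east from +98.72° to -145.48°: ((-145.48 − 98.72) mod 360) = 115.80°.
Offset of +117.96° east of the west edge: ((117.96 − 98.72) mod 360) = 19.24°.
19.24° ≤ 115.80° ⇒ inside.

Yes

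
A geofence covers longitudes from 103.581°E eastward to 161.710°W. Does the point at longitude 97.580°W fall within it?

No

Band width going east from +103.581° to -161.710°: ((-161.710 − 103.581) mod 360) = 94.709°.
Offset of -97.580° east of the west edge: ((-97.580 − 103.581) mod 360) = 158.839°.
158.839° > 94.709° ⇒ outside.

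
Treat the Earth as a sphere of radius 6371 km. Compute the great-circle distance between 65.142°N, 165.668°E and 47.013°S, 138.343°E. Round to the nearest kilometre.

Δλ = 138.343 − 165.668 = -27.325°.
Δφ = -47.013 − 65.142 = -112.155°.
a = sin²(Δφ/2) + cos φ₁ · cos φ₂ · sin²(Δλ/2) = 0.704548.
c = 2·atan2(√a, √(1−a)) = 1.99226 rad → d = 6371·c ≈ 12692.68 km.

12693 km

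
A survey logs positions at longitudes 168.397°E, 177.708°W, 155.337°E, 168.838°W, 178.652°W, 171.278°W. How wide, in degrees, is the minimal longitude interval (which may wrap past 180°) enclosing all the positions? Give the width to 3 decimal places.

35.825°

Sort the longitudes: -178.652°, -177.708°, -171.278°, -168.838°, +155.337°, +168.397°.
Eastward gaps between consecutive values (wrapping around): 0.944°, 6.430°, 2.440°, 324.175°, 13.060°, 12.951°.
Largest gap = 324.175° ⇒ minimal covering band is its complement: 360° − 324.175° = 35.825°.
Band runs from +155.337° eastward to -168.838°, crossing the antimeridian.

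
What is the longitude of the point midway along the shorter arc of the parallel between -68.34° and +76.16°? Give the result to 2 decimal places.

Signed shortest Δλ from -68.34° to +76.16° is +144.50°.
Midpoint longitude = -68.34° + (+144.50°)/2 = -68.34° + 72.25° = +3.91°.

+3.91°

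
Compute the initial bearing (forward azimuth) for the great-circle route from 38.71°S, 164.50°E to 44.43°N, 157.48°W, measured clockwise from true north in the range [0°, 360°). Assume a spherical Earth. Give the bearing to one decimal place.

Δλ = -157.48 − 164.50 = -321.98°; wrapped into (−180°, 180°]: 38.02°.
θ = atan2( sin Δλ · cos φ₂ , cos φ₁ · sin φ₂ − sin φ₁ · cos φ₂ · cos Δλ )
  = atan2(0.43984, 0.89807) = 26.094° → normalised to [0°, 360°): 26.094°.

26.1°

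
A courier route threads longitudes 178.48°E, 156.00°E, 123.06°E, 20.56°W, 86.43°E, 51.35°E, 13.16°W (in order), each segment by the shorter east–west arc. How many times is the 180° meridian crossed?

Leg 1: +178.48° → +156.00°, shortest Δλ = -22.48° (west) — does not cross 180°.
Leg 2: +156.00° → +123.06°, shortest Δλ = -32.94° (west) — does not cross 180°.
Leg 3: +123.06° → -20.56°, shortest Δλ = -143.62° (west) — does not cross 180°.
Leg 4: -20.56° → +86.43°, shortest Δλ = 106.99° (east) — does not cross 180°.
Leg 5: +86.43° → +51.35°, shortest Δλ = -35.08° (west) — does not cross 180°.
Leg 6: +51.35° → -13.16°, shortest Δλ = -64.51° (west) — does not cross 180°.
Total crossings: 0.

0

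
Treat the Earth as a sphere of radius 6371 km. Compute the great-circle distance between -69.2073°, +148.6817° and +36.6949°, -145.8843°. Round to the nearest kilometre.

Δλ = -145.8843 − 148.6817 = -294.5660°; wrapped into (−180°, 180°]: 65.4340°.
Δφ = 36.6949 − -69.2073 = 105.9022°.
a = sin²(Δφ/2) + cos φ₁ · cos φ₂ · sin²(Δλ/2) = 0.720150.
c = 2·atan2(√a, √(1−a)) = 2.02673 rad → d = 6371·c ≈ 12912.29 km.

12912 km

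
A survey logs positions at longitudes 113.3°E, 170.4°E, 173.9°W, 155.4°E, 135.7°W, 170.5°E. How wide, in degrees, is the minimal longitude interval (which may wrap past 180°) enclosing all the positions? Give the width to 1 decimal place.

111.0°

Sort the longitudes: -173.9°, -135.7°, +113.3°, +155.4°, +170.4°, +170.5°.
Eastward gaps between consecutive values (wrapping around): 38.2°, 249.0°, 42.1°, 15.0°, 0.1°, 15.6°.
Largest gap = 249.0° ⇒ minimal covering band is its complement: 360° − 249.0° = 111.0°.
Band runs from +113.3° eastward to -135.7°, crossing the antimeridian.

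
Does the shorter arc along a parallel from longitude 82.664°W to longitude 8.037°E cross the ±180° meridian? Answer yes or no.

No

Signed shortest Δλ = ((8.037 − -82.664 + 180) mod 360) − 180 = 90.701°.
Going east by 90.701° from -82.664° reaches +8.037° without touching 180°.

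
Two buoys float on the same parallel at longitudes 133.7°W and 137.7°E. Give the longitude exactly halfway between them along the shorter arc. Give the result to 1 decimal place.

Signed shortest Δλ from -133.7° to +137.7° is -88.6°.
Midpoint longitude = -133.7° + (-88.6°)/2 = -133.7° − 44.3° = -178.0°.
(The naïve average (-133.7 + +137.7)/2 = 2.0° is on the wrong side of the globe.)

178.0°W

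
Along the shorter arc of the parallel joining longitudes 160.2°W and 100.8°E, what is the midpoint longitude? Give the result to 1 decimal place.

150.3°E

Signed shortest Δλ from -160.2° to +100.8° is -99.0°.
Midpoint longitude = -160.2° + (-99.0°)/2 = -160.2° − 49.5° = -209.7°.
Normalise into (−180°, 180°]: +150.3°.
(The naïve average (-160.2 + +100.8)/2 = -29.7° is on the wrong side of the globe.)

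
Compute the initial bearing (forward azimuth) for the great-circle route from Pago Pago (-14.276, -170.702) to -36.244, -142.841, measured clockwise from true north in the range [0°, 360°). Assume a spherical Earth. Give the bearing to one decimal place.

136.5°

Δλ = -142.841 − -170.702 = 27.861°.
θ = atan2( sin Δλ · cos φ₂ , cos φ₁ · sin φ₂ − sin φ₁ · cos φ₂ · cos Δλ )
  = atan2(0.37690, -0.39714) = 136.498° → normalised to [0°, 360°): 136.498°.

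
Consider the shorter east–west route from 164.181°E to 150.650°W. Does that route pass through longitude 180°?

Naïve |-150.650 − 164.181| = 314.831° > 180°, so the shorter arc goes the other way round — across 180°.
Signed shortest Δλ = ((-150.650 − 164.181 + 180) mod 360) − 180 = 45.169°.
Going east by 45.169° from +164.181° passes through 180° before reaching -150.650°.

Yes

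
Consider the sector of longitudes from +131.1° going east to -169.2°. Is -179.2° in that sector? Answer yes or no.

Band width going east from +131.1° to -169.2°: ((-169.2 − 131.1) mod 360) = 59.7°.
Offset of -179.2° east of the west edge: ((-179.2 − 131.1) mod 360) = 49.7°.
49.7° ≤ 59.7° ⇒ inside.

Yes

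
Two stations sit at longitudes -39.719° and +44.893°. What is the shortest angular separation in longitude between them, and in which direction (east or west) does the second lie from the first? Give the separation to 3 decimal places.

Raw difference: 44.893 − -39.719 = 84.612°.
Normalise into (−180°, 180°]: 84.612° stays 84.612°.
Positive ⇒ the second point lies to the east; separation 84.612°.

84.612° east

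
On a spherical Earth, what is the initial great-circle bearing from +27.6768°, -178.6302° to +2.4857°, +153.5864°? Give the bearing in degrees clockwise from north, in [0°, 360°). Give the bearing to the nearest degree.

Δλ = 153.5864 − -178.6302 = 332.2166°; wrapped into (−180°, 180°]: -27.7834°.
θ = atan2( sin Δλ · cos φ₂ , cos φ₁ · sin φ₂ − sin φ₁ · cos φ₂ · cos Δλ )
  = atan2(-0.46569, -0.37214) = -128.629° → normalised to [0°, 360°): 231.371°.

231°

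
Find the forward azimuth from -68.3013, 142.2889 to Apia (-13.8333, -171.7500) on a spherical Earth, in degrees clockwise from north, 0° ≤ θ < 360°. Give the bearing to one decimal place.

52.3°

Δλ = -171.7500 − 142.2889 = -314.0389°; wrapped into (−180°, 180°]: 45.9611°.
θ = atan2( sin Δλ · cos φ₂ , cos φ₁ · sin φ₂ − sin φ₁ · cos φ₂ · cos Δλ )
  = atan2(0.69802, 0.53875) = 52.338° → normalised to [0°, 360°): 52.338°.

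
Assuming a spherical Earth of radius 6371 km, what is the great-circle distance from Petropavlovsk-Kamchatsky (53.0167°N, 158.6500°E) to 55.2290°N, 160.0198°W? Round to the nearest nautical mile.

1439 nmi

Δλ = -160.0198 − 158.6500 = -318.6698°; wrapped into (−180°, 180°]: 41.3302°.
Δφ = 55.2290 − 53.0167 = 2.2123°.
a = sin²(Δφ/2) + cos φ₁ · cos φ₂ · sin²(Δλ/2) = 0.043101.
c = 2·atan2(√a, √(1−a)) = 0.41826 rad → d = 6371·c ≈ 2664.71 km ≈ 1438.83 nmi.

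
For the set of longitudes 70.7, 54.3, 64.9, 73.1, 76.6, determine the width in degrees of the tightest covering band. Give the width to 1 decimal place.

22.3°

Sort the longitudes: +54.3°, +64.9°, +70.7°, +73.1°, +76.6°.
Eastward gaps between consecutive values (wrapping around): 10.6°, 5.8°, 2.4°, 3.5°, 337.7°.
Largest gap = 337.7° ⇒ minimal covering band is its complement: 360° − 337.7° = 22.3°.
Band runs from +54.3° eastward to +76.6°.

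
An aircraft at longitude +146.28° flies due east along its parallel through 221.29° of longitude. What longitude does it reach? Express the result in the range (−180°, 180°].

+7.57°

Start at +146.28°; shift +221.29° → +367.57°.
+367.57° lies outside (−180°, 180°]; subtract 360° → +7.57°.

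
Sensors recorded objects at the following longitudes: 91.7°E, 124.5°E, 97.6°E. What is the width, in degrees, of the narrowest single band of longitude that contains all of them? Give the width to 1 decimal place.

32.8°

Sort the longitudes: +91.7°, +97.6°, +124.5°.
Eastward gaps between consecutive values (wrapping around): 5.9°, 26.9°, 327.2°.
Largest gap = 327.2° ⇒ minimal covering band is its complement: 360° − 327.2° = 32.8°.
Band runs from +91.7° eastward to +124.5°.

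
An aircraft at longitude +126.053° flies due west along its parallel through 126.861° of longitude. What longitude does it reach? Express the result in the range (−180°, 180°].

Start at +126.053°; shift −126.861° → -0.808°.
-0.808° already lies in (−180°, 180°].

-0.808°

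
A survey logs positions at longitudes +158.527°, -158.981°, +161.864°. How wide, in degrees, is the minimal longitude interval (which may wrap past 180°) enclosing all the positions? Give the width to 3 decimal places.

Sort the longitudes: -158.981°, +158.527°, +161.864°.
Eastward gaps between consecutive values (wrapping around): 317.508°, 3.337°, 39.155°.
Largest gap = 317.508° ⇒ minimal covering band is its complement: 360° − 317.508° = 42.492°.
Band runs from +158.527° eastward to -158.981°, crossing the antimeridian.

42.492°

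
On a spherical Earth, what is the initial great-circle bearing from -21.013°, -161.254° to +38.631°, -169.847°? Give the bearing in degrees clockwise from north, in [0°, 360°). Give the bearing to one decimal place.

352.3°

Δλ = -169.847 − -161.254 = -8.593°.
θ = atan2( sin Δλ · cos φ₂ , cos φ₁ · sin φ₂ − sin φ₁ · cos φ₂ · cos Δλ )
  = atan2(-0.11672, 0.85976) = -7.731° → normalised to [0°, 360°): 352.269°.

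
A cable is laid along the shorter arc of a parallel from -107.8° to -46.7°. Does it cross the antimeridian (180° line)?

No

Signed shortest Δλ = ((-46.7 − -107.8 + 180) mod 360) − 180 = 61.1°.
Going east by 61.1° from -107.8° reaches -46.7° without touching 180°.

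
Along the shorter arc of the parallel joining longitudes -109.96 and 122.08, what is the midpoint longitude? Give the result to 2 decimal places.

-173.94°

Signed shortest Δλ from -109.96° to +122.08° is -127.96°.
Midpoint longitude = -109.96° + (-127.96°)/2 = -109.96° − 63.98° = -173.94°.
(The naïve average (-109.96 + +122.08)/2 = 6.06° is on the wrong side of the globe.)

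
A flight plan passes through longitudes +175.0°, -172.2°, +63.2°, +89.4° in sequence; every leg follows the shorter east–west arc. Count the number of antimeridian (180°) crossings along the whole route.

Leg 1: +175.0° → -172.2°, shortest Δλ = 12.8° (east) — crosses 180°.
Leg 2: -172.2° → +63.2°, shortest Δλ = -124.6° (west) — crosses 180°.
Leg 3: +63.2° → +89.4°, shortest Δλ = 26.2° (east) — does not cross 180°.
Total crossings: 2.

2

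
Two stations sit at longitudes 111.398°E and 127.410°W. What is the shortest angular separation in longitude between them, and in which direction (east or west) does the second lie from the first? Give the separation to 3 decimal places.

121.192° east

Raw difference: -127.410 − 111.398 = -238.808°.
Normalise into (−180°, 180°]: -238.808° + 360° = 121.192°.
Positive ⇒ the second point lies to the east; separation 121.192°.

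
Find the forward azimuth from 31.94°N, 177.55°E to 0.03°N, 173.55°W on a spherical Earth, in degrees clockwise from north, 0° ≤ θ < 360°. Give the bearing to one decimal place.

163.5°

Δλ = -173.55 − 177.55 = -351.10°; wrapped into (−180°, 180°]: 8.90°.
θ = atan2( sin Δλ · cos φ₂ , cos φ₁ · sin φ₂ − sin φ₁ · cos φ₂ · cos Δλ )
  = atan2(0.15471, -0.52222) = 163.498° → normalised to [0°, 360°): 163.498°.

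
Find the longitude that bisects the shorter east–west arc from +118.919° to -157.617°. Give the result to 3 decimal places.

Signed shortest Δλ from +118.919° to -157.617° is +83.464°.
Midpoint longitude = +118.919° + (+83.464°)/2 = +118.919° + 41.732° = +160.651°.
(The naïve average (+118.919 + -157.617)/2 = -19.349° is on the wrong side of the globe.)

+160.651°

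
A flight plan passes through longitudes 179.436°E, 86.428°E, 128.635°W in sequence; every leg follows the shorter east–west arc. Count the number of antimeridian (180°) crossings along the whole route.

Leg 1: +179.436° → +86.428°, shortest Δλ = -93.008° (west) — does not cross 180°.
Leg 2: +86.428° → -128.635°, shortest Δλ = 144.937° (east) — crosses 180°.
Total crossings: 1.

1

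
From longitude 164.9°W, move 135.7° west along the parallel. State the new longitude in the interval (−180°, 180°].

Start at -164.9°; shift −135.7° → -300.6°.
-300.6° lies outside (−180°, 180°]; add 360° → +59.4°.

59.4°E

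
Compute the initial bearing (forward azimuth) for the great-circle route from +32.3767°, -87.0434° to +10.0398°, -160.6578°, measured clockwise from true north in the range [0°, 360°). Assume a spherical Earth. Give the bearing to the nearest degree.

Δλ = -160.6578 − -87.0434 = -73.6144°.
θ = atan2( sin Δλ · cos φ₂ , cos φ₁ · sin φ₂ − sin φ₁ · cos φ₂ · cos Δλ )
  = atan2(-0.94469, -0.00152) = -90.092° → normalised to [0°, 360°): 269.908°.

270°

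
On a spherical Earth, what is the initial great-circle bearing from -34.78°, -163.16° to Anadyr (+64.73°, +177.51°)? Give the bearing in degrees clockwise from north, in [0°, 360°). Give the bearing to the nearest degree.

352°

Δλ = 177.51 − -163.16 = 340.67°; wrapped into (−180°, 180°]: -19.33°.
θ = atan2( sin Δλ · cos φ₂ , cos φ₁ · sin φ₂ − sin φ₁ · cos φ₂ · cos Δλ )
  = atan2(-0.14130, 0.97253) = -8.267° → normalised to [0°, 360°): 351.733°.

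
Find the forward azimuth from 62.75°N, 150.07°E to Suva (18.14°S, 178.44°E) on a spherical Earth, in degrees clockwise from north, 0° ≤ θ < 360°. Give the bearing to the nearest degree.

Δλ = 178.44 − 150.07 = 28.37°.
θ = atan2( sin Δλ · cos φ₂ , cos φ₁ · sin φ₂ − sin φ₁ · cos φ₂ · cos Δλ )
  = atan2(0.45155, -0.88592) = 152.992° → normalised to [0°, 360°): 152.992°.

153°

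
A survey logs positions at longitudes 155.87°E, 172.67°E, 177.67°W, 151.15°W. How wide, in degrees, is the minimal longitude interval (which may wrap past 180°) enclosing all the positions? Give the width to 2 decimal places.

52.98°

Sort the longitudes: -177.67°, -151.15°, +155.87°, +172.67°.
Eastward gaps between consecutive values (wrapping around): 26.52°, 307.02°, 16.80°, 9.66°.
Largest gap = 307.02° ⇒ minimal covering band is its complement: 360° − 307.02° = 52.98°.
Band runs from +155.87° eastward to -151.15°, crossing the antimeridian.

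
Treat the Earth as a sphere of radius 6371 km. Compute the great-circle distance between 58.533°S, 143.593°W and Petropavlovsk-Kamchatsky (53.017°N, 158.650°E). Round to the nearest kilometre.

Δλ = 158.650 − -143.593 = 302.243°; wrapped into (−180°, 180°]: -57.757°.
Δφ = 53.017 − -58.533 = 111.550°.
a = sin²(Δφ/2) + cos φ₁ · cos φ₂ · sin²(Δλ/2) = 0.756902.
c = 2·atan2(√a, √(1−a)) = 2.11041 rad → d = 6371·c ≈ 13445.42 km.

13445 km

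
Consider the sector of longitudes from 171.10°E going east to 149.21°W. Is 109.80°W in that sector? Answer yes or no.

Band width going east from +171.10° to -149.21°: ((-149.21 − 171.10) mod 360) = 39.69°.
Offset of -109.80° east of the west edge: ((-109.80 − 171.10) mod 360) = 79.10°.
79.10° > 39.69° ⇒ outside.

No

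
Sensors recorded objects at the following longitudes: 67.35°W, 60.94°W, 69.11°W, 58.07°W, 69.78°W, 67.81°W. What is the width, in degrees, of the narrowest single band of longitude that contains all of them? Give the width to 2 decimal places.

11.71°

Sort the longitudes: -69.78°, -69.11°, -67.81°, -67.35°, -60.94°, -58.07°.
Eastward gaps between consecutive values (wrapping around): 0.67°, 1.30°, 0.46°, 6.41°, 2.87°, 348.29°.
Largest gap = 348.29° ⇒ minimal covering band is its complement: 360° − 348.29° = 11.71°.
Band runs from -69.78° eastward to -58.07°.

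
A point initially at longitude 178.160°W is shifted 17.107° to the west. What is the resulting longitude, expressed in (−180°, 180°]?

164.733°E

Start at -178.160°; shift −17.107° → -195.267°.
-195.267° lies outside (−180°, 180°]; add 360° → +164.733°.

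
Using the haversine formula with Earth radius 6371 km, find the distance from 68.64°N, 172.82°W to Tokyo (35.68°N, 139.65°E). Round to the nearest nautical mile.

2523 nmi

Δλ = 139.65 − -172.82 = 312.47°; wrapped into (−180°, 180°]: -47.53°.
Δφ = 35.68 − 68.64 = -32.96°.
a = sin²(Δφ/2) + cos φ₁ · cos φ₂ · sin²(Δλ/2) = 0.128521.
c = 2·atan2(√a, √(1−a)) = 0.73332 rad → d = 6371·c ≈ 4671.97 km ≈ 2522.66 nmi.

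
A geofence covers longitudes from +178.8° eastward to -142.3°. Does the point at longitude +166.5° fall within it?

Band width going east from +178.8° to -142.3°: ((-142.3 − 178.8) mod 360) = 38.9°.
Offset of +166.5° east of the west edge: ((166.5 − 178.8) mod 360) = 347.7°.
347.7° > 38.9° ⇒ outside.

No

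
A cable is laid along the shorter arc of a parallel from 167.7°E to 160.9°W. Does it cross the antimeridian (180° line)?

Naïve |-160.9 − 167.7| = 328.6° > 180°, so the shorter arc goes the other way round — across 180°.
Signed shortest Δλ = ((-160.9 − 167.7 + 180) mod 360) − 180 = 31.4°.
Going east by 31.4° from +167.7° passes through 180° before reaching -160.9°.

Yes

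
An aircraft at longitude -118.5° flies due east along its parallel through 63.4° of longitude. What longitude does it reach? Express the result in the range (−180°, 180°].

Start at -118.5°; shift +63.4° → -55.1°.
-55.1° already lies in (−180°, 180°].

-55.1°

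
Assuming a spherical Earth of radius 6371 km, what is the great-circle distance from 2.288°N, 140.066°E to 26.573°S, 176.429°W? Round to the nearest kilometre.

Δλ = -176.429 − 140.066 = -316.495°; wrapped into (−180°, 180°]: 43.505°.
Δφ = -26.573 − 2.288 = -28.861°.
a = sin²(Δφ/2) + cos φ₁ · cos φ₂ · sin²(Δλ/2) = 0.184840.
c = 2·atan2(√a, √(1−a)) = 0.88883 rad → d = 6371·c ≈ 5662.74 km.

5663 km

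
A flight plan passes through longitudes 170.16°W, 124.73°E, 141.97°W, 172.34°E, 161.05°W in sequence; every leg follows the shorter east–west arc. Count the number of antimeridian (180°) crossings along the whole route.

4

Leg 1: -170.16° → +124.73°, shortest Δλ = -65.11° (west) — crosses 180°.
Leg 2: +124.73° → -141.97°, shortest Δλ = 93.3° (east) — crosses 180°.
Leg 3: -141.97° → +172.34°, shortest Δλ = -45.69° (west) — crosses 180°.
Leg 4: +172.34° → -161.05°, shortest Δλ = 26.61° (east) — crosses 180°.
Total crossings: 4.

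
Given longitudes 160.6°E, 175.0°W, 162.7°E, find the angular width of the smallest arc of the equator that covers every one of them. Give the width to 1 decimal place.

24.4°

Sort the longitudes: -175.0°, +160.6°, +162.7°.
Eastward gaps between consecutive values (wrapping around): 335.6°, 2.1°, 22.3°.
Largest gap = 335.6° ⇒ minimal covering band is its complement: 360° − 335.6° = 24.4°.
Band runs from +160.6° eastward to -175.0°, crossing the antimeridian.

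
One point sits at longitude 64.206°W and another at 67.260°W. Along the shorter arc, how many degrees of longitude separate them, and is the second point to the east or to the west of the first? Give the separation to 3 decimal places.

Raw difference: -67.260 − -64.206 = -3.054°.
Normalise into (−180°, 180°]: -3.054° stays -3.054°.
Negative ⇒ the second point lies to the west; separation 3.054°.

3.054° west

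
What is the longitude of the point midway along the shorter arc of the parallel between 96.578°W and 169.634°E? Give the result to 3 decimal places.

Signed shortest Δλ from -96.578° to +169.634° is -93.788°.
Midpoint longitude = -96.578° + (-93.788°)/2 = -96.578° − 46.894° = -143.472°.
(The naïve average (-96.578 + +169.634)/2 = 36.528° is on the wrong side of the globe.)

143.472°W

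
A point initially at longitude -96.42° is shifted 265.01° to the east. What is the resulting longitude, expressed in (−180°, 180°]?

Start at -96.42°; shift +265.01° → +168.59°.
+168.59° already lies in (−180°, 180°].

+168.59°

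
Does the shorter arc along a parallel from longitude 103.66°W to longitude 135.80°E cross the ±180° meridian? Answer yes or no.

Yes

Naïve |135.80 − -103.66| = 239.46° > 180°, so the shorter arc goes the other way round — across 180°.
Signed shortest Δλ = ((135.80 − -103.66 + 180) mod 360) − 180 = -120.54°.
Going west by 120.54° from -103.66° passes through 180° before reaching +135.80°.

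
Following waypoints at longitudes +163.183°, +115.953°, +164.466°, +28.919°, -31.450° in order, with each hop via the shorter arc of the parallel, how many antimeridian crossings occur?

Leg 1: +163.183° → +115.953°, shortest Δλ = -47.23° (west) — does not cross 180°.
Leg 2: +115.953° → +164.466°, shortest Δλ = 48.513° (east) — does not cross 180°.
Leg 3: +164.466° → +28.919°, shortest Δλ = -135.547° (west) — does not cross 180°.
Leg 4: +28.919° → -31.450°, shortest Δλ = -60.369° (west) — does not cross 180°.
Total crossings: 0.

0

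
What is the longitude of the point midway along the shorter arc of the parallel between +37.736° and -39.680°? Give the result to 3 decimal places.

-0.972°

Signed shortest Δλ from +37.736° to -39.680° is -77.416°.
Midpoint longitude = +37.736° + (-77.416°)/2 = +37.736° − 38.708° = -0.972°.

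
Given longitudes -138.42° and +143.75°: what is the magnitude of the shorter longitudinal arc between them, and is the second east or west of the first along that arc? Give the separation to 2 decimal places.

77.83° west

Raw difference: 143.75 − -138.42 = 282.17°.
Normalise into (−180°, 180°]: 282.17° − 360° = -77.83°.
Negative ⇒ the second point lies to the west; separation 77.83°.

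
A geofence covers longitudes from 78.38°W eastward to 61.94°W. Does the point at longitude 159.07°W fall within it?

Band width going east from -78.38° to -61.94°: ((-61.94 − -78.38) mod 360) = 16.44°.
Offset of -159.07° east of the west edge: ((-159.07 − -78.38) mod 360) = 279.31°.
279.31° > 16.44° ⇒ outside.

No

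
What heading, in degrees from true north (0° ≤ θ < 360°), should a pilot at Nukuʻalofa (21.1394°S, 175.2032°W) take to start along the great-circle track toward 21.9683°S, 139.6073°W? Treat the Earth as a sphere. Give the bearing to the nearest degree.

98°

Δλ = -139.6073 − -175.2032 = 35.5959°.
θ = atan2( sin Δλ · cos φ₂ , cos φ₁ · sin φ₂ − sin φ₁ · cos φ₂ · cos Δλ )
  = atan2(0.53980, -0.07696) = 98.114° → normalised to [0°, 360°): 98.114°.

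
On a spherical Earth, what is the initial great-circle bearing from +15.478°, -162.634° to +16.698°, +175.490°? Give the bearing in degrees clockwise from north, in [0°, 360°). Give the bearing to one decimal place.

276.3°

Δλ = 175.490 − -162.634 = 338.124°; wrapped into (−180°, 180°]: -21.876°.
θ = atan2( sin Δλ · cos φ₂ , cos φ₁ · sin φ₂ − sin φ₁ · cos φ₂ · cos Δλ )
  = atan2(-0.35689, 0.03970) = -83.653° → normalised to [0°, 360°): 276.347°.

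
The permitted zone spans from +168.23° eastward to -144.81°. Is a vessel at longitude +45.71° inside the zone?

No

Band width going east from +168.23° to -144.81°: ((-144.81 − 168.23) mod 360) = 46.96°.
Offset of +45.71° east of the west edge: ((45.71 − 168.23) mod 360) = 237.48°.
237.48° > 46.96° ⇒ outside.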